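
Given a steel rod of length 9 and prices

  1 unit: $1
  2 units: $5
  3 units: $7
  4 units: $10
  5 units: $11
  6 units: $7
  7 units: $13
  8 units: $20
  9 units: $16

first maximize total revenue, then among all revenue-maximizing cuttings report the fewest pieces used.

Consider every possible first cut. r[k] is the best of p[i]+r[k−i] over all sellable i≤k.
r[1] = 1
r[2] = 5
r[3] = 7
r[4] = 10  (first piece 2, then r[2]=5)
r[5] = 12  (first piece 2, then r[3]=7)
r[6] = 15  (first piece 2, then r[4]=10)
r[7] = 17  (first piece 2, then r[5]=12)
r[8] = 20  (first piece 2, then r[6]=15)
r[9] = 22  (first piece 2, then r[7]=17)
Maximum revenue is $22.
Now minimize piece count subject to staying optimal: for each k, pieces[k] = 1 + min over i with p[i]+r[k−i]=r[k] of pieces[k−i].
pieces[6] = 2
pieces[7] = 2
pieces[8] = 1
pieces[9] = 3

3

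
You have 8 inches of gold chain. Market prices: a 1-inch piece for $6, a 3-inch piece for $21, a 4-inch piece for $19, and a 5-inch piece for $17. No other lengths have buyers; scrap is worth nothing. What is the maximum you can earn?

Let best[k] be the best obtainable value from length k. For each k, try every first piece i and keep the best of price[i] + best[k−i].
best[1] = 6
best[2] = 12  (first piece 1, then best[1]=6)
best[3] = max(6+12, 21+0) = 21
best[4] = max(6+21, 21+6, 19+0) = 27
best[5] = max(6+27, 21+12, 19+6, 17+0) = 33
best[6] = max(6+33, 21+21, 19+12, 17+6) = 42
best[7] = max(6+42, 21+27, 19+21, 17+12) = 48
best[8] = max(6+48, 21+33, 19+27, 17+21) = 54
One optimal cutting: 3 + 3 + 1 + 1 → $54.

54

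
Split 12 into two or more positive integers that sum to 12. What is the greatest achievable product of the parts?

Fill f[k] for k=2..12: at each k try every first piece i and multiply by the better of (k−i) uncut or f[k−i].
f[2] = 1*max(1,0) = 1*1 = 1
f[3] = 1*max(2,1) = 1*2 = 2
f[4] = 2*max(2,1) = 2*2 = 4
f[5] = 2*max(3,2) = 2*3 = 6
f[6] = 3*max(3,2) = 3*3 = 9
f[7] = 2*max(5,6) = 2*6 = 12
f[8] = 2*max(6,9) = 2*9 = 18
f[9] = 3*max(6,9) = 3*9 = 27
f[10] = 2*max(8,18) = 2*18 = 36
f[11] = 2*max(9,27) = 2*27 = 54
f[12] = 3*max(9,27) = 3*27 = 81
One optimal split: 3 + 3 + 3 + 3; product 3*3*3*3 = 81.

81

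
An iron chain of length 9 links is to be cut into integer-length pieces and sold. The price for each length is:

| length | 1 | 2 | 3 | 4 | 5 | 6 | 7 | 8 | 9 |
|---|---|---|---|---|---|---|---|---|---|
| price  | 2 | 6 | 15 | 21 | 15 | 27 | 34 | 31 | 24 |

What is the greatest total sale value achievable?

45

Build r[k] bottom-up: r[k] = max over allowed piece i of (p[i] + r[k−i]).
r[1] = 2
r[2] = 6
r[3] = 15
r[4] = 21
r[5] = 23  (first piece 1, then r[4]=21)
r[6] = 30  (first piece 3, then r[3]=15)
r[7] = 36  (first piece 3, then r[4]=21)
r[8] = 42  (first piece 4, then r[4]=21)
r[9] = 45  (first piece 3, then r[6]=30)
One optimal cutting: 3 + 3 + 3 → $15 + $15 + $15 = $45.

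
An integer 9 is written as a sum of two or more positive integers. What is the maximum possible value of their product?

Define prod[k] = max over 1≤i<k of i · max(k−i, prod[k−i]); the inner max lets the remainder stay uncut if that's better.
prod[2] = 1×max(1,0) = 1×1 = 1
prod[3] = 1×max(2,1) = 1×2 = 2
prod[4] = 2×max(2,1) = 2×2 = 4
prod[5] = 2×max(3,2) = 2×3 = 6
prod[6] = 3×max(3,2) = 3×3 = 9
prod[7] = 2×max(5,6) = 2×6 = 12
prod[8] = 2×max(6,9) = 2×9 = 18
prod[9] = 3×max(6,9) = 3×9 = 27
One optimal split: 3 + 3 + 3; product 3×3×3 = 27.

27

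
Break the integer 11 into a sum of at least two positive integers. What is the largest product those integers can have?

Let prod[k] be the best product for length k (with at least one cut). For each first piece i, the rest contributes max(k−i, prod[k−i]).
prod[2] = 1×max(1,0) = 1×1 = 1
prod[3] = max(1×2, 2×1) = 2
prod[4] = max(1×3, 2×2, 3×1) = 4
prod[5] = max(1×4, 2×3, 3×2, 4×1) = 6
prod[6] = max(1×6, 2×4, 3×3, 4×2, 5×1) = 9
prod[7] = max(1×9, 2×6, 3×4, 4×3, 5×2, 6×1) = 12
prod[8] = max(1×12, 2×9, 3×6, …, 6×2, 7×1) = 18
prod[9] = max(1×18, 2×12, 3×9, …, 7×2, 8×1) = 27
prod[10] = max(1×27, 2×18, 3×12, …, 8×2, 9×1) = 36
prod[11] = max(1×36, 2×27, 3×18, …, 9×2, 10×1) = 54
One optimal split: 3 + 3 + 3 + 2; product 3×3×3×2 = 54.

54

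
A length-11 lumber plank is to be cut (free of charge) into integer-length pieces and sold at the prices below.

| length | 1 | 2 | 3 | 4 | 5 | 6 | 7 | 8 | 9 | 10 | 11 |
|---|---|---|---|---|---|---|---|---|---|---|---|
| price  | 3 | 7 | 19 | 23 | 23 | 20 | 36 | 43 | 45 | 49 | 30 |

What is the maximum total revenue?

Consider every possible first cut. r[k] is the best of p[i]+r[k−i] over all sellable i≤k.
r[1] = 3
r[2] = 7
r[3] = 19
r[4] = 23
r[5] = 26  (first piece 1, then r[4]=23)
r[6] = 38  (first piece 3, then r[3]=19)
r[7] = 42  (first piece 3, then r[4]=23)
r[8] = 46  (first piece 4, then r[4]=23)
r[9] = 57  (first piece 3, then r[6]=38)
r[10] = 61  (first piece 3, then r[7]=42)
r[11] = 65  (first piece 3, then r[8]=46)
One optimal cutting: 4 + 4 + 3 → $23 + $23 + $19 = $65.

65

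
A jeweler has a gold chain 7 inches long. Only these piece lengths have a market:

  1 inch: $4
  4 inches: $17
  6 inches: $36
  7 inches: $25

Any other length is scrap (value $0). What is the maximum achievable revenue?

40

Consider every possible first cut. f[k] is the best of p[i]+f[k−i] over all sellable i≤k.
f[1] = 4
f[2] = 8  (first piece 1, then f[1]=4)
f[3] = 12  (first piece 1, then f[2]=8)
f[4] = max(4+12, 17+0) = 17
f[5] = max(4+17, 17+4) = 21
f[6] = max(4+21, 17+8, 36+0) = 36
f[7] = max(4+36, 17+12, 36+4, 25+0) = 40
One optimal cutting: 6 + 1 → $40.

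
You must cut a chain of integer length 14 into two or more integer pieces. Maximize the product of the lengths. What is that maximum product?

Define m[k] = max over 1≤i<k of i · max(k−i, m[k−i]); the inner max lets the remainder stay uncut if that's better.
Small cases: m[2]=1, m[3]=2, m[4]=4, m[5]=6, m[6]=9, m[7]=12.
m[8] = 2·max(6,9) = 2·9 = 18
m[9] = 3·max(6,9) = 3·9 = 27
m[10] = 2·max(8,18) = 2·18 = 36
m[11] = 2·max(9,27) = 2·27 = 54
m[12] = 3·max(9,27) = 3·27 = 81
m[13] = 2·max(11,54) = 2·54 = 108
m[14] = 2·max(12,81) = 2·81 = 162
One optimal split: 3 + 3 + 3 + 3 + 2; product 3·3·3·3·2 = 162.

162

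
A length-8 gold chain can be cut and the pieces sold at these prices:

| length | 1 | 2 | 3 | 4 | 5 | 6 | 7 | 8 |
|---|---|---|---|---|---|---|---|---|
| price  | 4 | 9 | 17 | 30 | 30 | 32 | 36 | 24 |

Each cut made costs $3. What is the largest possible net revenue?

57

Consider every possible first cut. net[k] is the best of p[i]+net[k−i] over all sellable i≤k, charging 3 whenever i<k.
net[1] = 4
net[2] = max(4+4-3, 9+0) = 9
net[3] = max(4+9-3, 9+4-3, 17+0) = 17
net[4] = max(4+17-3, 9+9-3, 17+4-3, 30+0) = 30
net[5] = max(4+30-3, 9+17-3, 17+9-3, 30+4-3, 30+0) = 31
net[6] = max(4+31-3, 9+30-3, 17+17-3, 30+9-3, 30+4-3, 32+0) = 36
net[7] = max(4+36-3, 9+31-3, 17+30-3, …, 32+4-3, 36+0) = 44
net[8] = max(4+44-3, 9+36-3, 17+31-3, …, 36+4-3, 24+0) = 57
One optimal plan: pieces 4 + 4 (1 cut) → $60 − $3 = $57.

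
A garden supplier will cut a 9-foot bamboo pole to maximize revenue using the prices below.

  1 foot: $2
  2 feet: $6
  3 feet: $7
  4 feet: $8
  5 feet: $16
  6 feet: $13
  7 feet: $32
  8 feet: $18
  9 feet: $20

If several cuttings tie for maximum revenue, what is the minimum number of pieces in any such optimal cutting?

2

Build r[k] bottom-up: r[k] = max over allowed piece i of (p[i] + r[k−i]).
r[1] = 2
r[2] = 6
r[3] = 8  (first piece 1, then r[2]=6)
r[4] = 12  (first piece 2, then r[2]=6)
r[5] = 16
r[6] = 18  (first piece 1, then r[5]=16)
r[7] = 32
r[8] = 34  (first piece 1, then r[7]=32)
r[9] = 38  (first piece 2, then r[7]=32)
Maximum revenue is $38.
Now minimize piece count subject to staying optimal: for each k, pieces[k] = 1 + min over i with p[i]+r[k−i]=r[k] of pieces[k−i].
pieces[6] = 2
pieces[7] = 1
pieces[8] = 2
pieces[9] = 2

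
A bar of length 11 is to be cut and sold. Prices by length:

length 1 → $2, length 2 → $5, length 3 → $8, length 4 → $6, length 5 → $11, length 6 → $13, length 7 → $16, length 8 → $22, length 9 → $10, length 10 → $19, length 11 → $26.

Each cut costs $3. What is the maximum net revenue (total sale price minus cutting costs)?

27

Build r[k] bottom-up: r[k] = max over allowed piece i of (p[i] + r[k−i]) − 3 per cut.
r[1] = 2
r[2] = 5
r[3] = 8
r[4] = 7  (first piece 1, then r[3]=8)
r[5] = 11
r[6] = 13  (first piece 3, then r[3]=8)
r[7] = 16
r[8] = 22
r[9] = 21  (first piece 1, then r[8]=22)
r[10] = 24  (first piece 2, then r[8]=22)
r[11] = 27  (first piece 3, then r[8]=22)
One optimal plan: pieces 8 + 3 (1 cut) → $30 − $3 = $27.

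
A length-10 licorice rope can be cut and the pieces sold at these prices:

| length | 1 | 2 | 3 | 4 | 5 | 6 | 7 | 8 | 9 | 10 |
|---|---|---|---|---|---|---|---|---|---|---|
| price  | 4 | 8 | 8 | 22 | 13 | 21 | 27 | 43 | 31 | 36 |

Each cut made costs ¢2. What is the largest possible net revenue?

49

Consider every possible first cut. r[k] is the best of p[i]+r[k−i] over all sellable i≤k, charging 2 whenever i<k.
r[1] = 4
r[2] = max(4+4-2, 8+0) = 8
r[3] = max(4+8-2, 8+4-2, 8+0) = 10
r[4] = max(4+10-2, 8+8-2, 8+4-2, 22+0) = 22
r[5] = max(4+22-2, 8+10-2, 8+8-2, 22+4-2, 13+0) = 24
r[6] = max(4+24-2, 8+22-2, 8+10-2, 22+8-2, 13+4-2, 21+0) = 28
r[7] = max(4+28-2, 8+24-2, 8+22-2, …, 21+4-2, 27+0) = 30
r[8] = max(4+30-2, 8+28-2, 8+24-2, …, 27+4-2, 43+0) = 43
r[9] = max(4+43-2, 8+30-2, 8+28-2, …, 43+4-2, 31+0) = 45
r[10] = max(4+45-2, 8+43-2, 8+30-2, …, 31+4-2, 36+0) = 49
One optimal plan: pieces 8 + 2 (1 cut) → ¢51 − ¢2 = ¢49.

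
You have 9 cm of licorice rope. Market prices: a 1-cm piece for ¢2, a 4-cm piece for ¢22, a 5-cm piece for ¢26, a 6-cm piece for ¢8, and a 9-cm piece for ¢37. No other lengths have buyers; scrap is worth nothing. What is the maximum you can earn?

48

Let r[k] be the best obtainable value from length k. For each k, try every first piece i and keep the best of price[i] + r[k−i].
r[1] = 2
r[2] = 4  (first piece 1, then r[1]=2)
r[3] = 6  (first piece 1, then r[2]=4)
r[4] = max(2+6, 22+0) = 22
r[5] = max(2+22, 22+2, 26+0) = 26
r[6] = max(2+26, 22+4, 26+2, 8+0) = 28
r[7] = max(2+28, 22+6, 26+4, 8+2) = 30
r[8] = max(2+30, 22+22, 26+6, 8+4) = 44
r[9] = max(2+44, 22+26, 26+22, 8+6, 37+0) = 48
One optimal cutting: 5 + 4 → ¢48.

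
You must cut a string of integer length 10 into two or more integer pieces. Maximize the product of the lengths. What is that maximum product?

36

Fill prod[k] for k=2..10: at each k try every first piece i and multiply by the better of (k−i) uncut or prod[k−i].
prod[2] = 1×max(1,0) = 1×1 = 1
prod[3] = 1×max(2,1) = 1×2 = 2
prod[4] = 2×max(2,1) = 2×2 = 4
prod[5] = 2×max(3,2) = 2×3 = 6
prod[6] = 3×max(3,2) = 3×3 = 9
prod[7] = 2×max(5,6) = 2×6 = 12
prod[8] = 2×max(6,9) = 2×9 = 18
prod[9] = 3×max(6,9) = 3×9 = 27
prod[10] = 2×max(8,18) = 2×18 = 36
One optimal split: 3 + 3 + 2 + 2; product 3×3×2×2 = 36.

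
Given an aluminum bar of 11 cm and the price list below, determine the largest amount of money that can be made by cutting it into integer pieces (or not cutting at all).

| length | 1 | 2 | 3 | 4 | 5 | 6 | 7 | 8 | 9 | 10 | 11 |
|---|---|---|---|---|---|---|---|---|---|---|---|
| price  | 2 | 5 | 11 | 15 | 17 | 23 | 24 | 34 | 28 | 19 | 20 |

Consider every possible first cut. best[k] is the best of p[i]+best[k−i] over all sellable i≤k.
best[1] = 2
best[2] = 5
best[3] = 11
best[4] = 15
best[5] = 17  (first piece 1, then best[4]=15)
best[6] = 23
best[7] = 26  (first piece 3, then best[4]=15)
best[8] = 34
best[9] = 36  (first piece 1, then best[8]=34)
best[10] = 39  (first piece 2, then best[8]=34)
best[11] = 45  (first piece 3, then best[8]=34)
One optimal cutting: 8 + 3 → $34 + $11 = $45.

45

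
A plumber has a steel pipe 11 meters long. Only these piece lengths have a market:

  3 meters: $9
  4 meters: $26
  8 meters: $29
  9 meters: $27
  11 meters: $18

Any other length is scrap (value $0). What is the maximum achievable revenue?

61

Build r[k] bottom-up: r[k] = max over allowed piece i of (p[i] + r[k−i]).
r[1] = 0
r[2] = 0
r[3] = 9
r[4] = max(9+0, 26+0) = 26
r[5] = max(9+0, 26+0) = 26
r[6] = max(9+9, 26+0) = 26
r[7] = max(9+26, 26+9) = 35
r[8] = max(9+26, 26+26, 29+0) = 52
r[9] = max(9+26, 26+26, 29+0, 27+0) = 52
r[10] = max(9+35, 26+26, 29+0, 27+0) = 52
r[11] = max(9+52, 26+35, 29+9, 27+0, 18+0) = 61
One optimal cutting: 4 + 4 + 3 → $61.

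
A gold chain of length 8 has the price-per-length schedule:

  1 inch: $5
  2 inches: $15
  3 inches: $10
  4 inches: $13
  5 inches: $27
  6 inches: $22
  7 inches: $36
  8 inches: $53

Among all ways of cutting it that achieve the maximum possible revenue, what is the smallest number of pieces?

Let r[k] be the best obtainable value from length k. For each k, try every first piece i and keep the best of price[i] + r[k−i].
r[1] = 5
r[2] = max(5+5, 15+0) = 15
r[3] = max(5+15, 15+5, 10+0) = 20
r[4] = max(5+20, 15+15, 10+5, 13+0) = 30
r[5] = max(5+30, 15+20, 10+15, 13+5, 27+0) = 35
r[6] = max(5+35, 15+30, 10+20, 13+15, 27+5, 22+0) = 45
r[7] = max(5+45, 15+35, 10+30, …, 22+5, 36+0) = 50
r[8] = max(5+50, 15+45, 10+35, …, 36+5, 53+0) = 60
Maximum revenue is $60.
Now minimize piece count subject to staying optimal: for each k, pieces[k] = 1 + min over i with p[i]+r[k−i]=r[k] of pieces[k−i].
pieces[5] = 3
pieces[6] = 3
pieces[7] = 4
pieces[8] = 4

4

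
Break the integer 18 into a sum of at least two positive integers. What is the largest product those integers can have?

Define P[k] = max over 1≤i<k of i · max(k−i, P[k−i]); the inner max lets the remainder stay uncut if that's better.
P[2] = 1×max(1,0) = 1×1 = 1
P[3] = 1×max(2,1) = 1×2 = 2
P[4] = 2×max(2,1) = 2×2 = 4
P[5] = 2×max(3,2) = 2×3 = 6
P[6] = 3×max(3,2) = 3×3 = 9
P[7] = 2×max(5,6) = 2×6 = 12
P[8] = 2×max(6,9) = 2×9 = 18
P[9] = 3×max(6,9) = 3×9 = 27
P[10] = 2×max(8,18) = 2×18 = 36
P[11] = 2×max(9,27) = 2×27 = 54
P[12] = 3×max(9,27) = 3×27 = 81
P[13] = 2×max(11,54) = 2×54 = 108
P[14] = 2×max(12,81) = 2×81 = 162
P[15] = 3×max(12,81) = 3×81 = 243
P[16] = 2×max(14,162) = 2×162 = 324
P[17] = 2×max(15,243) = 2×243 = 486
P[18] = 3×max(15,243) = 3×243 = 729
One optimal split: 3 + 3 + 3 + 3 + 3 + 3; product 3×3×3×3×3×3 = 729.

729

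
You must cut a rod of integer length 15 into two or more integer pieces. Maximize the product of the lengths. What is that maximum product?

243

Define g[k] = max over 1≤i<k of i · max(k−i, g[k−i]); the inner max lets the remainder stay uncut if that's better.
Small cases: g[2]=1, g[3]=2, g[4]=4, g[5]=6, g[6]=9, g[7]=12, g[8]=18, g[9]=27, g[10]=36.
g[11] = max(1*36, 2*27, 3*18, …, 9*2, 10*1) = 54
g[12] = max(1*54, 2*36, 3*27, …, 10*2, 11*1) = 81
g[13] = max(1*81, 2*54, 3*36, …, 11*2, 12*1) = 108
g[14] = max(1*108, 2*81, 3*54, …, 12*2, 13*1) = 162
g[15] = max(1*162, 2*108, 3*81, …, 13*2, 14*1) = 243
One optimal split: 3 + 3 + 3 + 3 + 3; product 3*3*3*3*3 = 243.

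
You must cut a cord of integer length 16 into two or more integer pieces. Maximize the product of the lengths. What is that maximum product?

324

Fill f[k] for k=2..16: at each k try every first piece i and multiply by the better of (k−i) uncut or f[k−i].
Small cases: f[2]=1, f[3]=2, f[4]=4, f[5]=6, f[6]=9, f[7]=12, f[8]=18, f[9]=27.
f[10] = max(1×27, 2×18, 3×12, …, 8×2, 9×1) = 36
f[11] = max(1×36, 2×27, 3×18, …, 9×2, 10×1) = 54
f[12] = max(1×54, 2×36, 3×27, …, 10×2, 11×1) = 81
f[13] = max(1×81, 2×54, 3×36, …, 11×2, 12×1) = 108
f[14] = max(1×108, 2×81, 3×54, …, 12×2, 13×1) = 162
f[15] = max(1×162, 2×108, 3×81, …, 13×2, 14×1) = 243
f[16] = max(1×243, 2×162, 3×108, …, 14×2, 15×1) = 324
One optimal split: 3 + 3 + 3 + 3 + 2 + 2; product 3×3×3×3×2×2 = 324.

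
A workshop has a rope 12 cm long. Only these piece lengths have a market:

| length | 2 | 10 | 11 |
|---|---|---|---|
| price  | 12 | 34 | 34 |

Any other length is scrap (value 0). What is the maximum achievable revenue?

72

Consider every possible first cut. r[k] is the best of p[i]+r[k−i] over all sellable i≤k.
r[1] = 0
r[2] = 12
r[3] = 12
r[4] = 24  (first piece 2, then r[2]=12)
r[5] = 24
r[6] = 36  (first piece 2, then r[4]=24)
r[7] = 36
r[8] = 48  (first piece 2, then r[6]=36)
r[9] = 48
r[10] = max(12+48, 34+0) = 60
r[11] = max(12+48, 34+0, 34+0) = 60
r[12] = max(12+60, 34+12, 34+0) = 72
One optimal cutting: 2 + 2 + 2 + 2 + 2 + 2 → 72.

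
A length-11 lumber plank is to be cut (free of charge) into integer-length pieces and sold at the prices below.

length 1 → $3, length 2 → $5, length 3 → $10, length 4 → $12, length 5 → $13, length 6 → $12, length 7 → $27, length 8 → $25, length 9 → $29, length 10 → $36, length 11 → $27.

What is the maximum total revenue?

Build v[k] bottom-up: v[k] = max over allowed piece i of (p[i] + v[k−i]).
v[1] = 3
v[2] = max(3+3, 5+0) = 6
v[3] = max(3+6, 5+3, 10+0) = 10
v[4] = max(3+10, 5+6, 10+3, 12+0) = 13
v[5] = max(3+13, 5+10, 10+6, 12+3, 13+0) = 16
v[6] = max(3+16, 5+13, 10+10, 12+6, 13+3, 12+0) = 20
v[7] = max(3+20, 5+16, 10+13, …, 12+3, 27+0) = 27
v[8] = max(3+27, 5+20, 10+16, …, 27+3, 25+0) = 30
v[9] = max(3+30, 5+27, 10+20, …, 25+3, 29+0) = 33
v[10] = max(3+33, 5+30, 10+27, …, 29+3, 36+0) = 37
v[11] = max(3+37, 5+33, 10+30, …, 36+3, 27+0) = 40
One optimal cutting: 7 + 3 + 1 → $27 + $10 + $3 = $40.

40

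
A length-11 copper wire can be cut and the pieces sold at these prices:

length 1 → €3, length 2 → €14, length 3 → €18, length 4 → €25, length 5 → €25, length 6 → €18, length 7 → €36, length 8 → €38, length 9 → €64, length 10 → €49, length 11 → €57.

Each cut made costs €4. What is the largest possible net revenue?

74

Consider every possible first cut. r[k] is the best of p[i]+r[k−i] over all sellable i≤k, charging 4 whenever i<k.
r[1] = 3
r[2] = 14
r[3] = 18
r[4] = 25
r[5] = 28  (first piece 2, then r[3]=18)
r[6] = 35  (first piece 2, then r[4]=25)
r[7] = 39  (first piece 3, then r[4]=25)
r[8] = 46  (first piece 4, then r[4]=25)
r[9] = 64
r[10] = 63  (first piece 1, then r[9]=64)
r[11] = 74  (first piece 2, then r[9]=64)
One optimal plan: pieces 9 + 2 (1 cut) → €78 − €4 = €74.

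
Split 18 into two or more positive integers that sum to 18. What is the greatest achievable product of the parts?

Define m[k] = max over 1≤i<k of i · max(k−i, m[k−i]); the inner max lets the remainder stay uncut if that's better.
m[2] = 1·max(1,0) = 1·1 = 1
m[3] = 1·max(2,1) = 1·2 = 2
m[4] = 2·max(2,1) = 2·2 = 4
m[5] = 2·max(3,2) = 2·3 = 6
m[6] = 3·max(3,2) = 3·3 = 9
m[7] = 2·max(5,6) = 2·6 = 12
m[8] = 2·max(6,9) = 2·9 = 18
m[9] = 3·max(6,9) = 3·9 = 27
m[10] = 2·max(8,18) = 2·18 = 36
m[11] = 2·max(9,27) = 2·27 = 54
m[12] = 3·max(9,27) = 3·27 = 81
m[13] = 2·max(11,54) = 2·54 = 108
m[14] = 2·max(12,81) = 2·81 = 162
m[15] = 3·max(12,81) = 3·81 = 243
m[16] = 2·max(14,162) = 2·162 = 324
m[17] = 2·max(15,243) = 2·243 = 486
m[18] = 3·max(15,243) = 3·243 = 729
One optimal split: 3 + 3 + 3 + 3 + 3 + 3; product 3·3·3·3·3·3 = 729.

729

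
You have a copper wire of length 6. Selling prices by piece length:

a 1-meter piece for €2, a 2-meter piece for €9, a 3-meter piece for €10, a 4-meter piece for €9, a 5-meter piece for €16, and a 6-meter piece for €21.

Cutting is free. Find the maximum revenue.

27

Consider every possible first cut. v[k] is the best of p[i]+v[k−i] over all sellable i≤k.
v[1] = 2
v[2] = max(2+2, 9+0) = 9
v[3] = max(2+9, 9+2, 10+0) = 11
v[4] = max(2+11, 9+9, 10+2, 9+0) = 18
v[5] = max(2+18, 9+11, 10+9, 9+2, 16+0) = 20
v[6] = max(2+20, 9+18, 10+11, 9+9, 16+2, 21+0) = 27
One optimal cutting: 2 + 2 + 2 → €9 + €9 + €9 = €27.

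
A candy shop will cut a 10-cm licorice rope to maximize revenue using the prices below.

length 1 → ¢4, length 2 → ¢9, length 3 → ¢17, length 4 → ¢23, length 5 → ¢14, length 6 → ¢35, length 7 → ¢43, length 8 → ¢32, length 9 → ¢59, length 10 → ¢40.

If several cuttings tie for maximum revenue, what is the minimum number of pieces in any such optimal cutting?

Let r[k] be the best obtainable value from length k. For each k, try every first piece i and keep the best of price[i] + r[k−i].
r[1] = 4
r[2] = 9
r[3] = 17
r[4] = 23
r[5] = 27  (first piece 1, then r[4]=23)
r[6] = 35
r[7] = 43
r[8] = 47  (first piece 1, then r[7]=43)
r[9] = 59
r[10] = 63  (first piece 1, then r[9]=59)
Maximum revenue is ¢63.
Now minimize piece count subject to staying optimal: for each k, pieces[k] = 1 + min over i with p[i]+r[k−i]=r[k] of pieces[k−i].
pieces[7] = 1
pieces[8] = 2
pieces[9] = 1
pieces[10] = 2

2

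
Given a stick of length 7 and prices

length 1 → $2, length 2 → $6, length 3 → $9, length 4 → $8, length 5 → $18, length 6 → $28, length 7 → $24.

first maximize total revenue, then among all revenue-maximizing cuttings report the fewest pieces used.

2

Consider every possible first cut. r[k] is the best of p[i]+r[k−i] over all sellable i≤k.
r[1] = 2
r[2] = max(2+2, 6+0) = 6
r[3] = max(2+6, 6+2, 9+0) = 9
r[4] = max(2+9, 6+6, 9+2, 8+0) = 12
r[5] = max(2+12, 6+9, 9+6, 8+2, 18+0) = 18
r[6] = max(2+18, 6+12, 9+9, 8+6, 18+2, 28+0) = 28
r[7] = max(2+28, 6+18, 9+12, …, 28+2, 24+0) = 30
Maximum revenue is $30.
Now minimize piece count subject to staying optimal: for each k, pieces[k] = 1 + min over i with p[i]+r[k−i]=r[k] of pieces[k−i].
pieces[4] = 2
pieces[5] = 1
pieces[6] = 1
pieces[7] = 2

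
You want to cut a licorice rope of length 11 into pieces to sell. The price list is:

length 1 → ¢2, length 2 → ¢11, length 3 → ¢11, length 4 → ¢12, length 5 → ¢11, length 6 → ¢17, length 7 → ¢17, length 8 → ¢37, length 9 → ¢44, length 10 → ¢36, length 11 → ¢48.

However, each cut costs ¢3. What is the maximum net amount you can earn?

Let v[k] be the best obtainable value from length k. For each k, try every first piece i and keep the best of price[i] + v[k−i] minus the 3 cut fee when i<k.
v[1] = 2
v[2] = 11
v[3] = 11
v[4] = 19  (first piece 2, then v[2]=11)
v[5] = 19  (first piece 2, then v[3]=11)
v[6] = 27  (first piece 2, then v[4]=19)
v[7] = 27  (first piece 2, then v[5]=19)
v[8] = 37
v[9] = 44
v[10] = 45  (first piece 2, then v[8]=37)
v[11] = 52  (first piece 2, then v[9]=44)
One optimal plan: pieces 9 + 2 (1 cut) → ¢55 − ¢3 = ¢52.

52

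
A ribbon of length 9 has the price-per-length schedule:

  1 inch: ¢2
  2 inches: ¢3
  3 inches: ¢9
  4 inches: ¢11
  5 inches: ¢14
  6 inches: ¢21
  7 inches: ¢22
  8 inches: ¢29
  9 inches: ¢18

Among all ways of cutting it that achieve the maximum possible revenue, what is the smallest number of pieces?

Build r[k] bottom-up: r[k] = max over allowed piece i of (p[i] + r[k−i]).
r[1] = 2
r[2] = max(2+2, 3+0) = 4
r[3] = max(2+4, 3+2, 9+0) = 9
r[4] = max(2+9, 3+4, 9+2, 11+0) = 11
r[5] = max(2+11, 3+9, 9+4, 11+2, 14+0) = 14
r[6] = max(2+14, 3+11, 9+9, 11+4, 14+2, 21+0) = 21
r[7] = max(2+21, 3+14, 9+11, …, 21+2, 22+0) = 23
r[8] = max(2+23, 3+21, 9+14, …, 22+2, 29+0) = 29
r[9] = max(2+29, 3+23, 9+21, …, 29+2, 18+0) = 31
Maximum revenue is ¢31.
Now minimize piece count subject to staying optimal: for each k, pieces[k] = 1 + min over i with p[i]+r[k−i]=r[k] of pieces[k−i].
pieces[6] = 1
pieces[7] = 2
pieces[8] = 1
pieces[9] = 2

2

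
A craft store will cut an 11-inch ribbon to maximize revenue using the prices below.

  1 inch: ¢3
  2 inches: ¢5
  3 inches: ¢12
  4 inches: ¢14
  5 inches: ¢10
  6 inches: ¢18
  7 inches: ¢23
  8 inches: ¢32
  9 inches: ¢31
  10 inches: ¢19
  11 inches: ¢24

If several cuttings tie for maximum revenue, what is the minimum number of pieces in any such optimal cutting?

Let r[k] be the best obtainable value from length k. For each k, try every first piece i and keep the best of price[i] + r[k−i].
r[1] = 3
r[2] = 6  (first piece 1, then r[1]=3)
r[3] = 12
r[4] = 15  (first piece 1, then r[3]=12)
r[5] = 18  (first piece 1, then r[4]=15)
r[6] = 24  (first piece 3, then r[3]=12)
r[7] = 27  (first piece 1, then r[6]=24)
r[8] = 32
r[9] = 36  (first piece 3, then r[6]=24)
r[10] = 39  (first piece 1, then r[9]=36)
r[11] = 44  (first piece 3, then r[8]=32)
Maximum revenue is ¢44.
Now minimize piece count subject to staying optimal: for each k, pieces[k] = 1 + min over i with p[i]+r[k−i]=r[k] of pieces[k−i].
pieces[8] = 1
pieces[9] = 3
pieces[10] = 4
pieces[11] = 2

2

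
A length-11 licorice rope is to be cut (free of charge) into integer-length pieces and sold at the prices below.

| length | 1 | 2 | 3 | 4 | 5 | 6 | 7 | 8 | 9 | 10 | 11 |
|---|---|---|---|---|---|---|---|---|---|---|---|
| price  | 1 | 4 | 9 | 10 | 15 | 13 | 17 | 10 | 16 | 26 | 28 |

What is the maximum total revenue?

Let r[k] be the best obtainable value from length k. For each k, try every first piece i and keep the best of price[i] + r[k−i].
r[1] = 1
r[2] = max(1+1, 4+0) = 4
r[3] = max(1+4, 4+1, 9+0) = 9
r[4] = max(1+9, 4+4, 9+1, 10+0) = 10
r[5] = max(1+10, 4+9, 9+4, 10+1, 15+0) = 15
r[6] = max(1+15, 4+10, 9+9, 10+4, 15+1, 13+0) = 18
r[7] = max(1+18, 4+15, 9+10, …, 13+1, 17+0) = 19
r[8] = max(1+19, 4+18, 9+15, …, 17+1, 10+0) = 24
r[9] = max(1+24, 4+19, 9+18, …, 10+1, 16+0) = 27
r[10] = max(1+27, 4+24, 9+19, …, 16+1, 26+0) = 30
r[11] = max(1+30, 4+27, 9+24, …, 26+1, 28+0) = 33
One optimal cutting: 5 + 3 + 3 → ¢15 + ¢9 + ¢9 = ¢33.

33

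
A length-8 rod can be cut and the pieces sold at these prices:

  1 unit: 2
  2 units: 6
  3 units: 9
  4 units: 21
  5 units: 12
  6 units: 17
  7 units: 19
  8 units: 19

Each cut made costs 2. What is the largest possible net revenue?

40

Build r[k] bottom-up: r[k] = max over allowed piece i of (p[i] + r[k−i]) − 2 per cut.
r[1] = 2
r[2] = 6
r[3] = 9
r[4] = 21
r[5] = 21  (first piece 1, then r[4]=21)
r[6] = 25  (first piece 2, then r[4]=21)
r[7] = 28  (first piece 3, then r[4]=21)
r[8] = 40  (first piece 4, then r[4]=21)
One optimal plan: pieces 4 + 4 (1 cut) → 42 − 2 = 40.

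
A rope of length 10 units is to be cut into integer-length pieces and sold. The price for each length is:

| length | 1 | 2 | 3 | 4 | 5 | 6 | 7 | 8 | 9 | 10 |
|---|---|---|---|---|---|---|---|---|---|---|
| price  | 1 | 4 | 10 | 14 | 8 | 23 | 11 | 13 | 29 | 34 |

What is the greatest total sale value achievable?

Build R[k] bottom-up: R[k] = max over allowed piece i of (p[i] + R[k−i]).
R[1] = 1
R[2] = max(1+1, 4+0) = 4
R[3] = max(1+4, 4+1, 10+0) = 10
R[4] = max(1+10, 4+4, 10+1, 14+0) = 14
R[5] = max(1+14, 4+10, 10+4, 14+1, 8+0) = 15
R[6] = max(1+15, 4+14, 10+10, 14+4, 8+1, 23+0) = 23
R[7] = max(1+23, 4+15, 10+14, …, 23+1, 11+0) = 24
R[8] = max(1+24, 4+23, 10+15, …, 11+1, 13+0) = 28
R[9] = max(1+28, 4+24, 10+23, …, 13+1, 29+0) = 33
R[10] = max(1+33, 4+28, 10+24, …, 29+1, 34+0) = 37
One optimal cutting: 6 + 4 → 23 + 14 = 37.

37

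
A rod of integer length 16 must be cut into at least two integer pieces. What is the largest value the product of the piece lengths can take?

324

Define g[k] = max over 1≤i<k of i · max(k−i, g[k−i]); the inner max lets the remainder stay uncut if that's better.
Small cases: g[2]=1, g[3]=2, g[4]=4, g[5]=6, g[6]=9, g[7]=12, g[8]=18, g[9]=27, g[10]=36.
g[11] = 2·max(9,27) = 2·27 = 54
g[12] = 3·max(9,27) = 3·27 = 81
g[13] = 2·max(11,54) = 2·54 = 108
g[14] = 2·max(12,81) = 2·81 = 162
g[15] = 3·max(12,81) = 3·81 = 243
g[16] = 2·max(14,162) = 2·162 = 324
One optimal split: 3 + 3 + 3 + 3 + 2 + 2; product 3·3·3·3·2·2 = 324.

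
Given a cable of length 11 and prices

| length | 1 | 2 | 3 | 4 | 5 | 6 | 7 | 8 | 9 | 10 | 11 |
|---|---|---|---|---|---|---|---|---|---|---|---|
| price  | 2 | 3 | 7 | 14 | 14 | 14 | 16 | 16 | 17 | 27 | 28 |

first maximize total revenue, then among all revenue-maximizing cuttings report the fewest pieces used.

Build r[k] bottom-up: r[k] = max over allowed piece i of (p[i] + r[k−i]).
r[1] = 2
r[2] = 4  (first piece 1, then r[1]=2)
r[3] = 7
r[4] = 14
r[5] = 16  (first piece 1, then r[4]=14)
r[6] = 18  (first piece 1, then r[5]=16)
r[7] = 21  (first piece 3, then r[4]=14)
r[8] = 28  (first piece 4, then r[4]=14)
r[9] = 30  (first piece 1, then r[8]=28)
r[10] = 32  (first piece 1, then r[9]=30)
r[11] = 35  (first piece 3, then r[8]=28)
Maximum revenue is 35.
Now minimize piece count subject to staying optimal: for each k, pieces[k] = 1 + min over i with p[i]+r[k−i]=r[k] of pieces[k−i].
pieces[8] = 2
pieces[9] = 3
pieces[10] = 4
pieces[11] = 3

3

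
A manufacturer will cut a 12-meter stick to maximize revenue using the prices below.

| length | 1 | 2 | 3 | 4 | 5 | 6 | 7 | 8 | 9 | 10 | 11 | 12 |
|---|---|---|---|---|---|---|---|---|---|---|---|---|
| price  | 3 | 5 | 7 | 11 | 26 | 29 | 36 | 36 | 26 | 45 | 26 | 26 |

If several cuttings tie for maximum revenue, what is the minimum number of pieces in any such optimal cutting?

2

Consider every possible first cut. r[k] is the best of p[i]+r[k−i] over all sellable i≤k.
r[1] = 3
r[2] = 6  (first piece 1, then r[1]=3)
r[3] = 9  (first piece 1, then r[2]=6)
r[4] = 12  (first piece 1, then r[3]=9)
r[5] = 26
r[6] = 29  (first piece 1, then r[5]=26)
r[7] = 36
r[8] = 39  (first piece 1, then r[7]=36)
r[9] = 42  (first piece 1, then r[8]=39)
r[10] = 52  (first piece 5, then r[5]=26)
r[11] = 55  (first piece 1, then r[10]=52)
r[12] = 62  (first piece 5, then r[7]=36)
Maximum revenue is 62.
Now minimize piece count subject to staying optimal: for each k, pieces[k] = 1 + min over i with p[i]+r[k−i]=r[k] of pieces[k−i].
pieces[9] = 3
pieces[10] = 2
pieces[11] = 2
pieces[12] = 2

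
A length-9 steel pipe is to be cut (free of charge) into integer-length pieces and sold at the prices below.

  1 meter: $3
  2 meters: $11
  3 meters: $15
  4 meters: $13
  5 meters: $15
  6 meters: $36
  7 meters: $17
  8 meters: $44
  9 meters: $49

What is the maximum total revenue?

51

Let R[k] be the best obtainable value from length k. For each k, try every first piece i and keep the best of price[i] + R[k−i].
R[1] = 3
R[2] = max(3+3, 11+0) = 11
R[3] = max(3+11, 11+3, 15+0) = 15
R[4] = max(3+15, 11+11, 15+3, 13+0) = 22
R[5] = max(3+22, 11+15, 15+11, 13+3, 15+0) = 26
R[6] = max(3+26, 11+22, 15+15, 13+11, 15+3, 36+0) = 36
R[7] = max(3+36, 11+26, 15+22, …, 36+3, 17+0) = 39
R[8] = max(3+39, 11+36, 15+26, …, 17+3, 44+0) = 47
R[9] = max(3+47, 11+39, 15+36, …, 44+3, 49+0) = 51
One optimal cutting: 6 + 3 → $36 + $15 = $51.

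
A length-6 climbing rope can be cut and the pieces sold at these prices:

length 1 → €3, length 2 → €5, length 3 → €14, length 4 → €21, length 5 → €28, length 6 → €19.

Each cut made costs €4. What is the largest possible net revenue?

Build r[k] bottom-up: r[k] = max over allowed piece i of (p[i] + r[k−i]) − 4 per cut.
r[1] = 3
r[2] = 5
r[3] = 14
r[4] = 21
r[5] = 28
r[6] = 27  (first piece 1, then r[5]=28)
One optimal plan: pieces 5 + 1 (1 cut) → €31 − €4 = €27.

27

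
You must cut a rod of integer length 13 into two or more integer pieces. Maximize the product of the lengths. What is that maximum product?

Fill P[k] for k=2..13: at each k try every first piece i and multiply by the better of (k−i) uncut or P[k−i].
P[2] = 1·max(1,0) = 1·1 = 1
P[3] = 1·max(2,1) = 1·2 = 2
P[4] = 2·max(2,1) = 2·2 = 4
P[5] = 2·max(3,2) = 2·3 = 6
P[6] = 3·max(3,2) = 3·3 = 9
P[7] = 2·max(5,6) = 2·6 = 12
P[8] = 2·max(6,9) = 2·9 = 18
P[9] = 3·max(6,9) = 3·9 = 27
P[10] = 2·max(8,18) = 2·18 = 36
P[11] = 2·max(9,27) = 2·27 = 54
P[12] = 3·max(9,27) = 3·27 = 81
P[13] = 2·max(11,54) = 2·54 = 108
One optimal split: 3 + 3 + 3 + 2 + 2; product 3·3·3·2·2 = 108.

108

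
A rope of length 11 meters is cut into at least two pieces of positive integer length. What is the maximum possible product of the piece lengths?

Fill m[k] for k=2..11: at each k try every first piece i and multiply by the better of (k−i) uncut or m[k−i].
Small cases: m[2]=1, m[3]=2, m[4]=4, m[5]=6, m[6]=9.
m[7] = 2·max(5,6) = 2·6 = 12
m[8] = 2·max(6,9) = 2·9 = 18
m[9] = 3·max(6,9) = 3·9 = 27
m[10] = 2·max(8,18) = 2·18 = 36
m[11] = 2·max(9,27) = 2·27 = 54
One optimal split: 3 + 3 + 3 + 2; product 3·3·3·2 = 54.

54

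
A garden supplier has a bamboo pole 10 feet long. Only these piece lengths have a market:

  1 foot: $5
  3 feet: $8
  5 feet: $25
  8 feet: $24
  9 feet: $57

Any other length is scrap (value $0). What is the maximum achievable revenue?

Let f[k] be the best obtainable value from length k. For each k, try every first piece i and keep the best of price[i] + f[k−i].
f[1] = 5
f[2] = 10  (first piece 1, then f[1]=5)
f[3] = max(5+10, 8+0) = 15
f[4] = max(5+15, 8+5) = 20
f[5] = max(5+20, 8+10, 25+0) = 25
f[6] = max(5+25, 8+15, 25+5) = 30
f[7] = max(5+30, 8+20, 25+10) = 35
f[8] = max(5+35, 8+25, 25+15, 24+0) = 40
f[9] = max(5+40, 8+30, 25+20, 24+5, 57+0) = 57
f[10] = max(5+57, 8+35, 25+25, 24+10, 57+5) = 62
One optimal cutting: 9 + 1 → $62.

62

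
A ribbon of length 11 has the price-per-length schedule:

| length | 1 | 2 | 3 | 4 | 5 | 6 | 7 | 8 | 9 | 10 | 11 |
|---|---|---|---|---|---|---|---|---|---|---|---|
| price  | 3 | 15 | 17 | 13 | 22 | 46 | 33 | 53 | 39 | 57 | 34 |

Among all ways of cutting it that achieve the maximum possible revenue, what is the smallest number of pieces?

Let r[k] be the best obtainable value from length k. For each k, try every first piece i and keep the best of price[i] + r[k−i].
r[1] = 3
r[2] = max(3+3, 15+0) = 15
r[3] = max(3+15, 15+3, 17+0) = 18
r[4] = max(3+18, 15+15, 17+3, 13+0) = 30
r[5] = max(3+30, 15+18, 17+15, 13+3, 22+0) = 33
r[6] = max(3+33, 15+30, 17+18, 13+15, 22+3, 46+0) = 46
r[7] = max(3+46, 15+33, 17+30, …, 46+3, 33+0) = 49
r[8] = max(3+49, 15+46, 17+33, …, 33+3, 53+0) = 61
r[9] = max(3+61, 15+49, 17+46, …, 53+3, 39+0) = 64
r[10] = max(3+64, 15+61, 17+49, …, 39+3, 57+0) = 76
r[11] = max(3+76, 15+64, 17+61, …, 57+3, 34+0) = 79
Maximum revenue is ¢79.
Now minimize piece count subject to staying optimal: for each k, pieces[k] = 1 + min over i with p[i]+r[k−i]=r[k] of pieces[k−i].
pieces[8] = 2
pieces[9] = 3
pieces[10] = 3
pieces[11] = 4

4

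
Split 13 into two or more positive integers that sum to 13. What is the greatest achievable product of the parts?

108

Fill f[k] for k=2..13: at each k try every first piece i and multiply by the better of (k−i) uncut or f[k−i].
f[2] = 1·max(1,0) = 1·1 = 1
f[3] = max(1·2, 2·1) = 2
f[4] = max(1·3, 2·2, 3·1) = 4
f[5] = max(1·4, 2·3, 3·2, 4·1) = 6
f[6] = max(1·6, 2·4, 3·3, 4·2, 5·1) = 9
f[7] = max(1·9, 2·6, 3·4, 4·3, 5·2, 6·1) = 12
f[8] = max(1·12, 2·9, 3·6, …, 6·2, 7·1) = 18
f[9] = max(1·18, 2·12, 3·9, …, 7·2, 8·1) = 27
f[10] = max(1·27, 2·18, 3·12, …, 8·2, 9·1) = 36
f[11] = max(1·36, 2·27, 3·18, …, 9·2, 10·1) = 54
f[12] = max(1·54, 2·36, 3·27, …, 10·2, 11·1) = 81
f[13] = max(1·81, 2·54, 3·36, …, 11·2, 12·1) = 108
One optimal split: 3 + 3 + 3 + 2 + 2; product 3·3·3·2·2 = 108.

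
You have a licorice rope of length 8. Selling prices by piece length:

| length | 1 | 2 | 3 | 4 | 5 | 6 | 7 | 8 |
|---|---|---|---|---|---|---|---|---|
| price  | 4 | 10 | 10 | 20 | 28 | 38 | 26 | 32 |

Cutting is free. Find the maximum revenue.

Consider every possible first cut. R[k] is the best of p[i]+R[k−i] over all sellable i≤k.
R[1] = 4
R[2] = max(4+4, 10+0) = 10
R[3] = max(4+10, 10+4, 10+0) = 14
R[4] = max(4+14, 10+10, 10+4, 20+0) = 20
R[5] = max(4+20, 10+14, 10+10, 20+4, 28+0) = 28
R[6] = max(4+28, 10+20, 10+14, 20+10, 28+4, 38+0) = 38
R[7] = max(4+38, 10+28, 10+20, …, 38+4, 26+0) = 42
R[8] = max(4+42, 10+38, 10+28, …, 26+4, 32+0) = 48
One optimal cutting: 6 + 2 → ¢38 + ¢10 = ¢48.

48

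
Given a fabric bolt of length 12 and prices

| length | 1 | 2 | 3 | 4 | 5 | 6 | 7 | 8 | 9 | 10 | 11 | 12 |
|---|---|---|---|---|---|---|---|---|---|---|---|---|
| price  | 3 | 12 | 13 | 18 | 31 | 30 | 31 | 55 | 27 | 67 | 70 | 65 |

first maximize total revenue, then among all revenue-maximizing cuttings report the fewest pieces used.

Consider every possible first cut. r[k] is the best of p[i]+r[k−i] over all sellable i≤k.
r[1] = 3
r[2] = 12
r[3] = 15  (first piece 1, then r[2]=12)
r[4] = 24  (first piece 2, then r[2]=12)
r[5] = 31
r[6] = 36  (first piece 2, then r[4]=24)
r[7] = 43  (first piece 2, then r[5]=31)
r[8] = 55
r[9] = 58  (first piece 1, then r[8]=55)
r[10] = 67  (first piece 2, then r[8]=55)
r[11] = 70  (first piece 1, then r[10]=67)
r[12] = 79  (first piece 2, then r[10]=67)
Maximum revenue is $79.
Now minimize piece count subject to staying optimal: for each k, pieces[k] = 1 + min over i with p[i]+r[k−i]=r[k] of pieces[k−i].
pieces[9] = 2
pieces[10] = 1
pieces[11] = 1
pieces[12] = 2

2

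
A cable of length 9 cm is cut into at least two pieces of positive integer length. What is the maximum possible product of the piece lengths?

Let f[k] be the best product for length k (with at least one cut). For each first piece i, the rest contributes max(k−i, f[k−i]).
f[2] = 1*max(1,0) = 1*1 = 1
f[3] = 1*max(2,1) = 1*2 = 2
f[4] = 2*max(2,1) = 2*2 = 4
f[5] = 2*max(3,2) = 2*3 = 6
f[6] = 3*max(3,2) = 3*3 = 9
f[7] = 2*max(5,6) = 2*6 = 12
f[8] = 2*max(6,9) = 2*9 = 18
f[9] = 3*max(6,9) = 3*9 = 27
One optimal split: 3 + 3 + 3; product 3*3*3 = 27.

27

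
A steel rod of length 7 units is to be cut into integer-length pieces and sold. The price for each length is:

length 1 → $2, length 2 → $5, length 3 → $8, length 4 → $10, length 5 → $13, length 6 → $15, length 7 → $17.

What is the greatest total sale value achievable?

18

Let best[k] be the best obtainable value from length k. For each k, try every first piece i and keep the best of price[i] + best[k−i].
best[1] = 2
best[2] = max(2+2, 5+0) = 5
best[3] = max(2+5, 5+2, 8+0) = 8
best[4] = max(2+8, 5+5, 8+2, 10+0) = 10
best[5] = max(2+10, 5+8, 8+5, 10+2, 13+0) = 13
best[6] = max(2+13, 5+10, 8+8, 10+5, 13+2, 15+0) = 16
best[7] = max(2+16, 5+13, 8+10, …, 15+2, 17+0) = 18
One optimal cutting: 3 + 3 + 1 → $8 + $8 + $2 = $18.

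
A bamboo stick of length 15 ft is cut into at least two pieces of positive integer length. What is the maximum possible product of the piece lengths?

243

Let m[k] be the best product for length k (with at least one cut). For each first piece i, the rest contributes max(k−i, m[k−i]).
m[2] = 1·max(1,0) = 1·1 = 1
m[3] = 1·max(2,1) = 1·2 = 2
m[4] = 2·max(2,1) = 2·2 = 4
m[5] = 2·max(3,2) = 2·3 = 6
m[6] = 3·max(3,2) = 3·3 = 9
m[7] = 2·max(5,6) = 2·6 = 12
m[8] = 2·max(6,9) = 2·9 = 18
m[9] = 3·max(6,9) = 3·9 = 27
m[10] = 2·max(8,18) = 2·18 = 36
m[11] = 2·max(9,27) = 2·27 = 54
m[12] = 3·max(9,27) = 3·27 = 81
m[13] = 2·max(11,54) = 2·54 = 108
m[14] = 2·max(12,81) = 2·81 = 162
m[15] = 3·max(12,81) = 3·81 = 243
One optimal split: 3 + 3 + 3 + 3 + 3; product 3·3·3·3·3 = 243.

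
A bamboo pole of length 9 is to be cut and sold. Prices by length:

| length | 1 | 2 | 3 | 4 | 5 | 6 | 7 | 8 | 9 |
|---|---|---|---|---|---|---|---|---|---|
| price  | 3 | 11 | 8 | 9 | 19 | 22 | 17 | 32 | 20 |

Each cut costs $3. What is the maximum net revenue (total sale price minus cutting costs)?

35

Build r[k] bottom-up: r[k] = max over allowed piece i of (p[i] + r[k−i]) − 3 per cut.
r[1] = 3
r[2] = 11
r[3] = 11  (first piece 1, then r[2]=11)
r[4] = 19  (first piece 2, then r[2]=11)
r[5] = 19  (first piece 1, then r[4]=19)
r[6] = 27  (first piece 2, then r[4]=19)
r[7] = 27  (first piece 1, then r[6]=27)
r[8] = 35  (first piece 2, then r[6]=27)
r[9] = 35  (first piece 1, then r[8]=35)
One optimal plan: pieces 2 + 2 + 2 + 2 + 1 (4 cuts) → $47 − $12 = $35.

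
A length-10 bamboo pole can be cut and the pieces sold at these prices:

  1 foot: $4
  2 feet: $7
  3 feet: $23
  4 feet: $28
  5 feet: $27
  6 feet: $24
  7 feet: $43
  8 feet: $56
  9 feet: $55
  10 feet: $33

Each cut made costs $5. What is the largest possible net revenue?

Build r[k] bottom-up: r[k] = max over allowed piece i of (p[i] + r[k−i]) − 5 per cut.
r[1] = 4
r[2] = max(4+4-5, 7+0) = 7
r[3] = max(4+7-5, 7+4-5, 23+0) = 23
r[4] = max(4+23-5, 7+7-5, 23+4-5, 28+0) = 28
r[5] = max(4+28-5, 7+23-5, 23+7-5, 28+4-5, 27+0) = 27
r[6] = max(4+27-5, 7+28-5, 23+23-5, 28+7-5, 27+4-5, 24+0) = 41
r[7] = max(4+41-5, 7+27-5, 23+28-5, …, 24+4-5, 43+0) = 46
r[8] = max(4+46-5, 7+41-5, 23+27-5, …, 43+4-5, 56+0) = 56
r[9] = max(4+56-5, 7+46-5, 23+41-5, …, 56+4-5, 55+0) = 59
r[10] = max(4+59-5, 7+56-5, 23+46-5, …, 55+4-5, 33+0) = 64
One optimal plan: pieces 4 + 3 + 3 (2 cuts) → $74 − $10 = $64.

64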